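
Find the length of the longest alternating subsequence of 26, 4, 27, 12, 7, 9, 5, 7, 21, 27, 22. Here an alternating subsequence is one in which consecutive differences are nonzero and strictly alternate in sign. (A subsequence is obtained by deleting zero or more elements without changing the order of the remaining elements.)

8

Track the best alternating length ending on an up-step vs a down-step at each position: up/down = 1/1, 1/2, 3/1, 3/4, 3/4, 5/4, 3/6, 7/6, 7/4, 7/1, 7/8.
The maximum over both is 8; one such subsequence is 26, 4, 27, 7, 9, 5, 27, 22.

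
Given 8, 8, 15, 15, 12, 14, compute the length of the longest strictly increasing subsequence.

One longest increasing subsequence is 8, 12, 14 (positions 1,5,6), of length 3; no longer one exists.

3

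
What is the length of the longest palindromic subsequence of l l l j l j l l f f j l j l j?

10

Using dp[i][j] = 2 + dp[i+1][j−1] if the ends match, else max(dp[i+1][j], dp[i][j−1]):
dp[1][15] = 10. A witness is jljlffljlj at positions 4,5,6,7,9,10,12,13,14,15.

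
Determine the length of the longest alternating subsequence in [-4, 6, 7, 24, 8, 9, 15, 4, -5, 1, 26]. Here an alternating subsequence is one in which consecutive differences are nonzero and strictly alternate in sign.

6

Track the best alternating length ending on an up-step vs a down-step at each position: up/down = 1/1, 2/1, 2/1, 2/1, 2/3, 4/3, 4/3, 2/5, 1/5, 6/5, 6/1.
The maximum over both is 6; one such subsequence is -4, 24, 8, 9, -5, 1.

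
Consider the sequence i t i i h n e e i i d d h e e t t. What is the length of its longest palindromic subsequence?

Using dp[i][j] = 2 + dp[i+1][j−1] if the ends match, else max(dp[i+1][j], dp[i][j−1]):
dp[1][17] = 8. A witness is teeddeet at positions 2,7,8,11,12,14,15,17.

8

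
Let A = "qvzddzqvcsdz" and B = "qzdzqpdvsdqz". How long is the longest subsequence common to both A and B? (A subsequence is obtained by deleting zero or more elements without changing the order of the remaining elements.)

9

A longest common subsequence is qzdzqvsdz (length 9); the LCS DP confirms no longer common subsequence exists.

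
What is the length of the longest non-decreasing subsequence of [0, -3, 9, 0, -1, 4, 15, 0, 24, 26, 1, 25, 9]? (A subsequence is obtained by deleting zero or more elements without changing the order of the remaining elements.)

Let dp[i] be the longest non-decreasing subsequence ending at position i. Then dp = [1, 1, 2, 2, 2, 3, 4, 3, 5, 6, 4, 6, 5].
The maximum is 6; one witness is 0, 0, 4, 15, 24, 26 at positions 1,4,6,7,9,10.

6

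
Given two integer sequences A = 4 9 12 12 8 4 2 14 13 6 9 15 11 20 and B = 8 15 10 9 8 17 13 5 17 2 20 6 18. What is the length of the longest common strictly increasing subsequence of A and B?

3

For each value that appears in both, track the longest common increasing run ending there.
The best achievable length is 3; one witness is 8, 15, 20 (A-positions 5,12,14, B-positions 1,2,11).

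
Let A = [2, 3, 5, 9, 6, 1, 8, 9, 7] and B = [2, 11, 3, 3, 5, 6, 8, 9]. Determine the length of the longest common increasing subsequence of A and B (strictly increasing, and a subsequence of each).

6

A longest common strictly increasing subsequence is 2, 3, 5, 6, 8, 9 (length 6); it appears in order in both A and B, and no longer such subsequence exists.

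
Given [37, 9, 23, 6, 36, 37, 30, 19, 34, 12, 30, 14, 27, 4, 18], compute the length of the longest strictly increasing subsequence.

4

One longest increasing subsequence is 9, 23, 36, 37 (positions 2,3,5,6), of length 4; no longer one exists.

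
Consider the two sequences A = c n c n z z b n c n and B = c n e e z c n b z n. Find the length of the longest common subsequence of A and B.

A longest common subsequence is cncnzn (length 6); the LCS DP confirms no longer common subsequence exists.

6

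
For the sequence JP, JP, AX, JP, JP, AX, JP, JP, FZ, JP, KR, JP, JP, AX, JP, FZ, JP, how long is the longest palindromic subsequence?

13

One longest palindromic subsequence is JP JP AX JP JP JP FZ JP JP JP AX JP JP (positions 1,2,3,4,5,8,9,10,12,13,14,15,17); it reads the same forward and backward, and the interval DP gives dp[1][17] = 13.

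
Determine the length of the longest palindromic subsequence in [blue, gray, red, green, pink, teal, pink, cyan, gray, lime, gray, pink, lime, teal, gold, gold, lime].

7

One longest palindromic subsequence is teal pink gray lime gray pink teal (positions 6,7,9,10,11,12,14); it reads the same forward and backward, and the interval DP gives dp[1][17] = 7.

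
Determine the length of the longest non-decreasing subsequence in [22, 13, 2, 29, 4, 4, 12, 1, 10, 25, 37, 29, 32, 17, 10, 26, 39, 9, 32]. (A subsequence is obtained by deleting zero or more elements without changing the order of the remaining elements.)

Let dp[i] be the longest non-decreasing subsequence ending at position i. Then dp = [1, 1, 1, 2, 2, 3, 4, 1, 4, 5, 6, 6, 7, 5, 5, 6, 8, 4, 8].
The maximum is 8; one witness is 2, 4, 4, 12, 25, 29, 32, 39 at positions 3,5,6,7,10,12,13,17.

8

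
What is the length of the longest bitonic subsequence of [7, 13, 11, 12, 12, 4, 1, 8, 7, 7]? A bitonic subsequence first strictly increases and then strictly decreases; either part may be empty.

5

One longest bitonic subsequence is 7, 13, 12, 8, 7 (positions 1,2,5,8,10): it rises to 13 then falls. Length 5 is optimal.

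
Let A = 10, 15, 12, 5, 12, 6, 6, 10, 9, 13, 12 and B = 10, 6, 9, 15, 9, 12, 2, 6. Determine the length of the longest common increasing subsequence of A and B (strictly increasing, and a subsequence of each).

For each value that appears in both, track the longest common increasing run ending there.
The best achievable length is 3; one witness is 6, 9, 12 (A-positions 6,9,11, B-positions 2,3,6).

3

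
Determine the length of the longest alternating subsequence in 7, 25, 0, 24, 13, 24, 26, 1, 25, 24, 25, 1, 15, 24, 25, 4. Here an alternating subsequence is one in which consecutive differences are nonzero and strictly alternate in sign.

Track the best alternating length ending on an up-step vs a down-step at each position: up/down = 1/1, 2/1, 1/3, 4/3, 4/5, 6/3, 6/1, 4/7, 8/7, 8/9, 10/7, 4/11, 12/11, 12/11, 12/7, 12/13.
The maximum over both is 13; one such subsequence is 7, 25, 0, 24, 13, 24, 1, 25, 24, 25, 1, 15, 4.

13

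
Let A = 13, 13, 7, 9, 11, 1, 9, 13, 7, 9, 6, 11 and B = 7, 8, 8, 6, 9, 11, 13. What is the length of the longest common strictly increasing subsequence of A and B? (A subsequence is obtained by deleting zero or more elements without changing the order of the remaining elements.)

For each value that appears in both, track the longest common increasing run ending there.
The best achievable length is 4; one witness is 7, 9, 11, 13 (A-positions 3,4,5,8, B-positions 1,5,6,7).

4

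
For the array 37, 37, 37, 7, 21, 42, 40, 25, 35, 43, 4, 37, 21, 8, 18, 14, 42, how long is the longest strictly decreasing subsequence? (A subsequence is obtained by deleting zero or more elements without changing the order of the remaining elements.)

Let dp[i] be the longest decreasing subsequence ending at position i. Then dp = [1, 1, 1, 2, 2, 1, 2, 3, 3, 1, 4, 3, 4, 5, 5, 6, 2].
The maximum is 6; one witness is 42, 40, 25, 21, 18, 14 at positions 6,7,8,13,15,16.

6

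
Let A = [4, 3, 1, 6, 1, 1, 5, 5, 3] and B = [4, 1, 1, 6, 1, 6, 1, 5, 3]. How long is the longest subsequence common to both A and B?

7

Backtracking the LCS table gives one alignment: 4 (A1,B1) → 1 (A3,B3) → 6 (A4,B4) → 1 (A5,B5) → 1 (A6,B7) → 5 (A8,B8) → 3 (A9,B9).
So the longest common subsequence has length 7.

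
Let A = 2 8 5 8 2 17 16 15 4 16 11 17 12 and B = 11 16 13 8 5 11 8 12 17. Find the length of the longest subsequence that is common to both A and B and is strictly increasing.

3

For each value that appears in both, track the longest common increasing run ending there.
The best achievable length is 3; one witness is 8, 11, 12 (A-positions 2,11,13, B-positions 4,6,8).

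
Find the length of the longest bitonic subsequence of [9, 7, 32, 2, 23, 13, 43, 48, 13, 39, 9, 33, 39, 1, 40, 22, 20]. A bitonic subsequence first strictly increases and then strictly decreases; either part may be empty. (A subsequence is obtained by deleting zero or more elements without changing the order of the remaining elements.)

Let inc[i] be the LIS ending at i and dec[i] the longest strictly decreasing subsequence starting at i. inc = [1, 1, 2, 1, 2, 2, 3, 4, 2, 3, 2, 3, 4, 1, 5, 3, 3], dec = [4, 3, 5, 2, 4, 3, 5, 5, 3, 4, 2, 3, 3, 1, 3, 2, 1].
max_i inc[i]+dec[i]−1 = 8, with one witness 9, 32, 43, 48, 39, 33, 22, 20.

8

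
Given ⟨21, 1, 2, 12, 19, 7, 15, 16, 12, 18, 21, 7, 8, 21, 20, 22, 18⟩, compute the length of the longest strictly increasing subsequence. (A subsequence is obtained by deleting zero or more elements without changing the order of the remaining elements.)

Let dp[i] be the longest increasing subsequence ending at position i. Then dp = [1, 1, 2, 3, 4, 3, 4, 5, 4, 6, 7, 3, 4, 7, 7, 8, 6].
The maximum is 8; one witness is 1, 2, 12, 15, 16, 18, 21, 22 at positions 2,3,4,7,8,10,11,16.

8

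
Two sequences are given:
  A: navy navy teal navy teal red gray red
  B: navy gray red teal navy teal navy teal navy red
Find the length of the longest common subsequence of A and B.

Backtracking the LCS table gives one alignment: navy (A1,B1) → navy (A2,B5) → teal (A3,B6) → navy (A4,B7) → teal (A5,B8) → red (A8,B10).
So the longest common subsequence has length 6.

6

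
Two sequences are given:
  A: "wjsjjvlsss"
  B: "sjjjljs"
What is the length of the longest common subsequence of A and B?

A longest common subsequence is jjjls (length 5); the LCS DP confirms no longer common subsequence exists.

5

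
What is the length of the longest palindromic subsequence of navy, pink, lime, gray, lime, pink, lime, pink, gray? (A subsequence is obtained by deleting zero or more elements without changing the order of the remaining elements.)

5

One longest palindromic subsequence is gray pink lime pink gray (positions 4,6,7,8,9); it reads the same forward and backward, and the interval DP gives dp[1][9] = 5.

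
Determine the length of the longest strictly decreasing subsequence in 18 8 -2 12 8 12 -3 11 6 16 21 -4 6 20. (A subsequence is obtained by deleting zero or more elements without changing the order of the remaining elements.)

Scanning left to right, the best length ending at each element is: 18→1, 8→2, -2→3, 12→2, 8→3, 12→2, -3→4, 11→3, 6→4, 16→2, 21→1, -4→5, 6→4, 20→2.
So the longest decreasing subsequence has length 5, e.g. 18, 8, -2, -3, -4.

5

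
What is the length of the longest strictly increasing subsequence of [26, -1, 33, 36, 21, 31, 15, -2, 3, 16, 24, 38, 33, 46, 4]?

6

One longest increasing subsequence is -1, 15, 16, 24, 38, 46 (positions 2,7,10,11,12,14), of length 6; no longer one exists.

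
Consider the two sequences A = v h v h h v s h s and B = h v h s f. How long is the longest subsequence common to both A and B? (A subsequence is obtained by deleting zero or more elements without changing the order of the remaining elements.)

Backtracking the LCS table gives one alignment: h (A2,B1) → v (A3,B2) → h (A5,B3) → s (A7,B4).
So the longest common subsequence has length 4.

4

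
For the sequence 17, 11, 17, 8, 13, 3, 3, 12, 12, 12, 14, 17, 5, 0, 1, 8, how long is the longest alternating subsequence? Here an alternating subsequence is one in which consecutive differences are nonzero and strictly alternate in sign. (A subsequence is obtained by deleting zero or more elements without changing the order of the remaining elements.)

A longest alternating subsequence is 17, 11, 17, 8, 13, 3, 12, 0, 1 (positions 1,2,3,4,5,6,8,14,15); its 8 consecutive differences strictly alternate in sign, and length 9 is optimal.

9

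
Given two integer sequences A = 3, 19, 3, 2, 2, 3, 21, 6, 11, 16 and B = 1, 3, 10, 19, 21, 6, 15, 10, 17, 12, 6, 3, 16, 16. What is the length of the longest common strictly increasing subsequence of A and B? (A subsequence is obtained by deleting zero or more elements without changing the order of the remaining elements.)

For each value that appears in both, track the longest common increasing run ending there.
The best achievable length is 3; one witness is 3, 19, 21 (A-positions 1,2,7, B-positions 2,4,5).

3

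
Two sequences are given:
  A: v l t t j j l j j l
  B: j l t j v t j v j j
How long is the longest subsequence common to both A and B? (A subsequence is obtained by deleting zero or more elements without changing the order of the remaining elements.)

6

A longest common subsequence is lttjjj (length 6); the LCS DP confirms no longer common subsequence exists.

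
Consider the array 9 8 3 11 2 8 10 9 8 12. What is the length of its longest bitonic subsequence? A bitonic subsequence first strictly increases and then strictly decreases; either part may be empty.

Let inc[i] be the LIS ending at i and dec[i] the longest strictly decreasing subsequence starting at i. inc = [1, 1, 1, 2, 1, 2, 3, 3, 2, 4], dec = [4, 3, 2, 4, 1, 1, 3, 2, 1, 1].
max_i inc[i]+dec[i]−1 = 5, with one witness 9, 11, 10, 9, 8.

5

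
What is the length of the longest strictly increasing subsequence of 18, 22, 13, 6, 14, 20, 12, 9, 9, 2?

Scanning left to right, the best length ending at each element is: 18→1, 22→2, 13→1, 6→1, 14→2, 20→3, 12→2, 9→2, 9→2, 2→1.
So the longest increasing subsequence has length 3, e.g. 13, 14, 20.

3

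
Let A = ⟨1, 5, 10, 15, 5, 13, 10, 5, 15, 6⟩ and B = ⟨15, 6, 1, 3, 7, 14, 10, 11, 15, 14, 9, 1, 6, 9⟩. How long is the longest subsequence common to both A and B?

Backtracking the LCS table gives one alignment: 1 (A1,B3) → 10 (A3,B7) → 15 (A4,B9) → 6 (A10,B13).
So the longest common subsequence has length 4.

4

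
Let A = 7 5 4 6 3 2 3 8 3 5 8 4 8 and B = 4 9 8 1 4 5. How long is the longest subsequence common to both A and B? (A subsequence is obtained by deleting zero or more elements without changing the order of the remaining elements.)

Backtracking the LCS table gives one alignment: 4 (A3,B1) → 8 (A8,B3) → 5 (A10,B6).
So the longest common subsequence has length 3.

3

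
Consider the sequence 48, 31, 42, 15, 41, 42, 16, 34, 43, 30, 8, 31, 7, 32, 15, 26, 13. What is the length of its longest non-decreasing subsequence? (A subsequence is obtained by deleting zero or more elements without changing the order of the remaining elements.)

Let dp[i] be the longest non-decreasing subsequence ending at position i. Then dp = [1, 1, 2, 1, 2, 3, 2, 3, 4, 3, 1, 4, 1, 5, 2, 3, 2].
The maximum is 5; one witness is 15, 16, 30, 31, 32 at positions 4,7,10,12,14.

5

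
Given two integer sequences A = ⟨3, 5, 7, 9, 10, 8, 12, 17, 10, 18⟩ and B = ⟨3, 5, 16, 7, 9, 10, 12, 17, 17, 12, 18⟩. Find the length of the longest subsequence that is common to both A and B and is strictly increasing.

8

A longest common strictly increasing subsequence is 3, 5, 7, 9, 10, 12, 17, 18 (length 8); it appears in order in both A and B, and no longer such subsequence exists.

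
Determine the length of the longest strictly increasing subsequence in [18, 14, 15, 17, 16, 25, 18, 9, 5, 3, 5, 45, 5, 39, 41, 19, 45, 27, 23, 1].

Let dp[i] be the longest increasing subsequence ending at position i. Then dp = [1, 1, 2, 3, 3, 4, 4, 1, 1, 1, 2, 5, 2, 5, 6, 5, 7, 6, 6, 1].
The maximum is 7; one witness is 14, 15, 17, 25, 39, 41, 45 at positions 2,3,4,6,14,15,17.

7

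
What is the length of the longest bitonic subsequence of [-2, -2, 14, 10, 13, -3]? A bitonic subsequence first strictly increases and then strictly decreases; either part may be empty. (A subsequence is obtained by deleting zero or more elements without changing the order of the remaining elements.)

4

One longest bitonic subsequence is -2, 14, 13, -3 (positions 1,3,5,6): it rises to 14 then falls. Length 4 is optimal.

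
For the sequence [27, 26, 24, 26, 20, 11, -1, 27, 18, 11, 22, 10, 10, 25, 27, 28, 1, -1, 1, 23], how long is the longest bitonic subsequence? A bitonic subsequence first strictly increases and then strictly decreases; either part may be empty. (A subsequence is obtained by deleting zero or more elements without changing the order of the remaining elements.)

Let inc[i] be the LIS ending at i and dec[i] the longest strictly decreasing subsequence starting at i. inc = [1, 1, 1, 2, 1, 1, 1, 3, 2, 2, 3, 2, 2, 4, 5, 6, 2, 1, 2, 4], dec = [9, 8, 7, 7, 6, 4, 1, 6, 5, 4, 4, 3, 3, 3, 3, 3, 2, 1, 1, 1].
max_i inc[i]+dec[i]−1 = 9, with one witness 27, 26, 24, 20, 18, 11, 10, 1, -1.

9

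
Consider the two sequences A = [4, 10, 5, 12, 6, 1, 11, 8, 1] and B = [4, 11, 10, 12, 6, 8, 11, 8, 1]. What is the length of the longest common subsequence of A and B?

7

Backtracking the LCS table gives one alignment: 4 (A1,B1) → 10 (A2,B3) → 12 (A4,B4) → 6 (A5,B5) → 11 (A7,B7) → 8 (A8,B8) → 1 (A9,B9).
So the longest common subsequence has length 7.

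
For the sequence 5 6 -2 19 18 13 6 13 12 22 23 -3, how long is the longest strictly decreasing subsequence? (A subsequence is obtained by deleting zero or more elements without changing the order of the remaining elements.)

Let dp[i] be the longest decreasing subsequence ending at position i. Then dp = [1, 1, 2, 1, 2, 3, 4, 3, 4, 1, 1, 5].
The maximum is 5; one witness is 19, 18, 13, 6, -3 at positions 4,5,6,7,12.

5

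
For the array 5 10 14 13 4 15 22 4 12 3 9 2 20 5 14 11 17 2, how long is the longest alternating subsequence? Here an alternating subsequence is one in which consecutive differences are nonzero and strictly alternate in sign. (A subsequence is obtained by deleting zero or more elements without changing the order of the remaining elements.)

15

Track the best alternating length ending on an up-step vs a down-step at each position: up/down = 1/1, 2/1, 2/1, 2/3, 1/3, 4/1, 4/1, 1/5, 6/5, 1/7, 8/7, 1/9, 10/5, 10/11, 12/11, 12/13, 14/11, 1/15.
The maximum over both is 15; one such subsequence is 5, 14, 13, 15, 4, 12, 3, 9, 2, 20, 5, 14, 11, 17, 2.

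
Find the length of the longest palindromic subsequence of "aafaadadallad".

Using dp[i][j] = 2 + dp[i+1][j−1] if the ends match, else max(dp[i+1][j], dp[i][j−1]):
dp[1][13] = 7. A witness is aadadaa at positions 4,5,6,7,8,9,12.

7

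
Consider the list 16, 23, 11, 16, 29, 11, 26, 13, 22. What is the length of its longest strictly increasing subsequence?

One longest increasing subsequence is 16, 23, 29 (positions 1,2,5), of length 3; no longer one exists.

3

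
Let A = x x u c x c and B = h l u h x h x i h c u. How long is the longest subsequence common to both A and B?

A longest common subsequence is xxu (length 3); the LCS DP confirms no longer common subsequence exists.

3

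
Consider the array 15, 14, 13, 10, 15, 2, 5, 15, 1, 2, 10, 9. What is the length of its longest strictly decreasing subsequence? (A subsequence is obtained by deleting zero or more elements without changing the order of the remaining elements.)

6

Let dp[i] be the longest decreasing subsequence ending at position i. Then dp = [1, 2, 3, 4, 1, 5, 5, 1, 6, 6, 4, 5].
The maximum is 6; one witness is 15, 14, 13, 10, 2, 1 at positions 1,2,3,4,6,9.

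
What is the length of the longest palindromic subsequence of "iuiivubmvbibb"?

One longest palindromic subsequence is iuiiui (positions 1,2,3,4,6,11); it reads the same forward and backward, and the interval DP gives dp[1][13] = 6.

6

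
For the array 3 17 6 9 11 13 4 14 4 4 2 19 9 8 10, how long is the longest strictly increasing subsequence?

Let dp[i] be the longest increasing subsequence ending at position i. Then dp = [1, 2, 2, 3, 4, 5, 2, 6, 2, 2, 1, 7, 3, 3, 4].
The maximum is 7; one witness is 3, 6, 9, 11, 13, 14, 19 at positions 1,3,4,5,6,8,12.

7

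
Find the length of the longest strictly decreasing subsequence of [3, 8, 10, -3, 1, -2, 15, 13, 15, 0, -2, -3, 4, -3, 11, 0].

One longest decreasing subsequence is 3, 1, 0, -2, -3 (positions 1,5,10,11,12), of length 5; no longer one exists.

5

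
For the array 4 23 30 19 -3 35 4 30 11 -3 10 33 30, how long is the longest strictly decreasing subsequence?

4

Let dp[i] be the longest decreasing subsequence ending at position i. Then dp = [1, 1, 1, 2, 3, 1, 3, 2, 3, 4, 4, 2, 3].
The maximum is 4; one witness is 23, 19, 4, -3 at positions 2,4,7,10.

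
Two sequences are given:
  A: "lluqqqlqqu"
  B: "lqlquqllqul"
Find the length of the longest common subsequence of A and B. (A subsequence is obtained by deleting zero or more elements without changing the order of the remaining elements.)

A longest common subsequence is lluqlqu (length 7); the LCS DP confirms no longer common subsequence exists.

7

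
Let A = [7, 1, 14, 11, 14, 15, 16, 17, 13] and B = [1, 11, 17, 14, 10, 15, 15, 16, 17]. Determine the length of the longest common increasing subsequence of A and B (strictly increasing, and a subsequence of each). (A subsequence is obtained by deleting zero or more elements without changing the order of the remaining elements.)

For each value that appears in both, track the longest common increasing run ending there.
The best achievable length is 6; one witness is 1, 11, 14, 15, 16, 17 (A-positions 2,4,5,6,7,8, B-positions 1,2,4,6,8,9).

6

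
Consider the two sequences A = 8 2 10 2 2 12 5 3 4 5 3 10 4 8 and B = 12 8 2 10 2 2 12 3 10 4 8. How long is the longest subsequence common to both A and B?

A longest common subsequence is 8, 2, 10, 2, 2, 12, 3, 10, 4, 8 (length 10); the LCS DP confirms no longer common subsequence exists.

10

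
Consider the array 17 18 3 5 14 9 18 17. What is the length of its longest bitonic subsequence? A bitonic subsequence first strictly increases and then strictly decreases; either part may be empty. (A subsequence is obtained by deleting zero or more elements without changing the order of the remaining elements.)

5

One longest bitonic subsequence is 3, 5, 14, 18, 17 (positions 3,4,5,7,8): it rises to 18 then falls. Length 5 is optimal.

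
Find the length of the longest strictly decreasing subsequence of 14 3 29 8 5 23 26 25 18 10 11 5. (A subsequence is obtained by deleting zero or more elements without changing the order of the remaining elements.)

One longest decreasing subsequence is 29, 26, 25, 18, 10, 5 (positions 3,7,8,9,10,12), of length 6; no longer one exists.

6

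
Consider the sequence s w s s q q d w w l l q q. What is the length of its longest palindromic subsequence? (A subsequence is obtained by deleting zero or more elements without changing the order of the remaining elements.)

6

One longest palindromic subsequence is qqllqq (positions 5,6,10,11,12,13); it reads the same forward and backward, and the interval DP gives dp[1][13] = 6.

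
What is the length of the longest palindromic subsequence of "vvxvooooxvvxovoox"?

12

Using dp[i][j] = 2 + dp[i+1][j−1] if the ends match, else max(dp[i+1][j], dp[i][j−1]):
dp[1][17] = 12. A witness is xoooxvvxooox at positions 3,5,6,8,9,10,11,12,13,15,16,17.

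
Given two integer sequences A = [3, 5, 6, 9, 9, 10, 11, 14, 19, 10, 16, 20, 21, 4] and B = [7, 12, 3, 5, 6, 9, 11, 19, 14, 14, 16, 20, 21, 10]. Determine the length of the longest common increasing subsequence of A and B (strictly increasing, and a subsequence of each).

For each value that appears in both, track the longest common increasing run ending there.
The best achievable length is 9; one witness is 3, 5, 6, 9, 11, 14, 16, 20, 21 (A-positions 1,2,3,4,7,8,11,12,13, B-positions 3,4,5,6,7,9,11,12,13).

9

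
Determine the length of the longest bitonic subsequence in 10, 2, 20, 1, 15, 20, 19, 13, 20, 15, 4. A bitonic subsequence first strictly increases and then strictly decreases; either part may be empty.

Let inc[i] be the LIS ending at i and dec[i] the longest strictly decreasing subsequence starting at i. inc = [1, 1, 2, 1, 2, 3, 3, 2, 4, 3, 2], dec = [3, 2, 4, 1, 3, 4, 3, 2, 3, 2, 1].
max_i inc[i]+dec[i]−1 = 6, with one witness 10, 15, 20, 19, 15, 4.

6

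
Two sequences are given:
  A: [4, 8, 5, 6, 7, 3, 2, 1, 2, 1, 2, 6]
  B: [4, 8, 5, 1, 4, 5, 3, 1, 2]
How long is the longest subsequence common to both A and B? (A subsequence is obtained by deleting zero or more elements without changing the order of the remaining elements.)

A longest common subsequence is 4, 8, 5, 3, 1, 2 (length 6); the LCS DP confirms no longer common subsequence exists.

6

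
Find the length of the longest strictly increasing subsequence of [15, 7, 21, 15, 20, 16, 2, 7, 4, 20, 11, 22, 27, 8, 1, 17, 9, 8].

Scanning left to right, the best length ending at each element is: 15→1, 7→1, 21→2, 15→2, 20→3, 16→3, 2→1, 7→2, 4→2, 20→4, 11→3, 22→5, 27→6, 8→3, 1→1, 17→4, 9→4, 8→3.
So the longest increasing subsequence has length 6, e.g. 7, 15, 16, 20, 22, 27.

6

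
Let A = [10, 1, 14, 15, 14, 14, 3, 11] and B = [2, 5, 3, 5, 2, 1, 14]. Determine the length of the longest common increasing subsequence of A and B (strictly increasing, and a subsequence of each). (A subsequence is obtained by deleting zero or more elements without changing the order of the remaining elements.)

A longest common strictly increasing subsequence is 1, 14 (length 2); it appears in order in both A and B, and no longer such subsequence exists.

2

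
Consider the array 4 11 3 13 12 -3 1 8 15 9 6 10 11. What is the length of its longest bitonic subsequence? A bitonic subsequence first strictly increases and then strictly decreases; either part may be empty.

Let inc[i] be the LIS ending at i and dec[i] the longest strictly decreasing subsequence starting at i. inc = [1, 2, 1, 3, 3, 1, 2, 3, 4, 4, 3, 5, 6], dec = [3, 3, 2, 4, 3, 1, 1, 2, 3, 2, 1, 1, 1].
max_i inc[i]+dec[i]−1 = 6, with one witness 4, 11, 13, 12, 9, 6.

6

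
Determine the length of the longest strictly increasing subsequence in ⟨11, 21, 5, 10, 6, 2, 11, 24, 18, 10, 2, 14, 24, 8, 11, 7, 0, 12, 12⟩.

5

One longest increasing subsequence is 5, 10, 11, 18, 24 (positions 3,4,7,9,13), of length 5; no longer one exists.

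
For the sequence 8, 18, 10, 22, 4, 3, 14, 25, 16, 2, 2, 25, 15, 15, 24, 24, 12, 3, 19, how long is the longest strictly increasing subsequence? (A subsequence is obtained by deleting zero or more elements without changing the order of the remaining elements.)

One longest increasing subsequence is 8, 10, 14, 16, 25 (positions 1,3,7,9,12), of length 5; no longer one exists.

5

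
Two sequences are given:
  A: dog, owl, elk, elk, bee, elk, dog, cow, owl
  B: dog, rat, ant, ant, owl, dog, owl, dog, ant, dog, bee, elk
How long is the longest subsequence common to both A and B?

4

Backtracking the LCS table gives one alignment: dog (A1,B6) → owl (A2,B7) → bee (A5,B11) → elk (A6,B12).
So the longest common subsequence has length 4.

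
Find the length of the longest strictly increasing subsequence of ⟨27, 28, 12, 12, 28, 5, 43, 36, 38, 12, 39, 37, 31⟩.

Let dp[i] be the longest increasing subsequence ending at position i. Then dp = [1, 2, 1, 1, 2, 1, 3, 3, 4, 2, 5, 4, 3].
The maximum is 5; one witness is 27, 28, 36, 38, 39 at positions 1,2,8,9,11.

5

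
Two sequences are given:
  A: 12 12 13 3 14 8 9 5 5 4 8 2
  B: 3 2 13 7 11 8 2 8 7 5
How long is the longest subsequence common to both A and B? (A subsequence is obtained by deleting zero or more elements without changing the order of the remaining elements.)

A longest common subsequence is 13, 8, 5 (length 3); the LCS DP confirms no longer common subsequence exists.

3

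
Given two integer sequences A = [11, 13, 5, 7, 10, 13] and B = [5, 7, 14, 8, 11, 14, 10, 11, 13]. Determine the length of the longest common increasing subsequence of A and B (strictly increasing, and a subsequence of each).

A longest common strictly increasing subsequence is 5, 7, 10, 13 (length 4); it appears in order in both A and B, and no longer such subsequence exists.

4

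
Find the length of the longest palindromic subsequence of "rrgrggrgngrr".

10

One longest palindromic subsequence is rrgrggrgrr (positions 1,2,3,4,5,6,7,10,11,12); it reads the same forward and backward, and the interval DP gives dp[1][12] = 10.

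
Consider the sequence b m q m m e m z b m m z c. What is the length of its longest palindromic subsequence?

Using dp[i][j] = 2 + dp[i+1][j−1] if the ends match, else max(dp[i+1][j], dp[i][j−1]):
dp[1][13] = 7. A witness is mmmemmm at positions 2,4,5,6,7,10,11.

7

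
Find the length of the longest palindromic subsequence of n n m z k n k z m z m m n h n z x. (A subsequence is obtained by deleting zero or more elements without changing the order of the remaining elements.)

11

One longest palindromic subsequence is nnmzknkzmnn (positions 1,2,3,4,5,6,7,10,12,13,15); it reads the same forward and backward, and the interval DP gives dp[1][17] = 11.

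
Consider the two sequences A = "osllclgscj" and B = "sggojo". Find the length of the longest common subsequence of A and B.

A longest common subsequence is sgj (length 3); the LCS DP confirms no longer common subsequence exists.

3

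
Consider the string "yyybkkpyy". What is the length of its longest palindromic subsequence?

6

One longest palindromic subsequence is yykkyy (positions 1,2,5,6,8,9); it reads the same forward and backward, and the interval DP gives dp[1][9] = 6.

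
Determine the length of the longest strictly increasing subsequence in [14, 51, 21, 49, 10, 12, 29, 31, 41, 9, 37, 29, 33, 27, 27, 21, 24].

5

Let dp[i] be the longest increasing subsequence ending at position i. Then dp = [1, 2, 2, 3, 1, 2, 3, 4, 5, 1, 5, 3, 5, 3, 3, 3, 4].
The maximum is 5; one witness is 14, 21, 29, 31, 41 at positions 1,3,7,8,9.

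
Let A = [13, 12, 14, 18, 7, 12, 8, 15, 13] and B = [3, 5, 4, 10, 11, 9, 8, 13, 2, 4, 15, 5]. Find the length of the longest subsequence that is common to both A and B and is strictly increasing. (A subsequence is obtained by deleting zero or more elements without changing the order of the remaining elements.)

A longest common strictly increasing subsequence is 8, 13 (length 2); it appears in order in both A and B, and no longer such subsequence exists.

2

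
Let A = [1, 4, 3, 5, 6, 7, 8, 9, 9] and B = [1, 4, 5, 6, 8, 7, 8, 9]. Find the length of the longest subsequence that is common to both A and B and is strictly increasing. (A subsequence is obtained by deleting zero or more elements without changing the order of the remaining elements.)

A longest common strictly increasing subsequence is 1, 4, 5, 6, 7, 8, 9 (length 7); it appears in order in both A and B, and no longer such subsequence exists.

7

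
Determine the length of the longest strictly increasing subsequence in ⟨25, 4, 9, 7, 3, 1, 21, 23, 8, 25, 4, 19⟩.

Scanning left to right, the best length ending at each element is: 25→1, 4→1, 9→2, 7→2, 3→1, 1→1, 21→3, 23→4, 8→3, 25→5, 4→2, 19→4.
So the longest increasing subsequence has length 5, e.g. 4, 9, 21, 23, 25.

5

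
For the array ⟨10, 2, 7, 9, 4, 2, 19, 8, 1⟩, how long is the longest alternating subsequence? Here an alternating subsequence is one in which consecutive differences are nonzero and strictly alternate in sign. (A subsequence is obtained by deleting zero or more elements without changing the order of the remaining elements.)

Track the best alternating length ending on an up-step vs a down-step at each position: up/down = 1/1, 1/2, 3/2, 3/2, 3/4, 1/4, 5/1, 5/6, 1/6.
The maximum over both is 6; one such subsequence is 10, 2, 7, 4, 19, 8.

6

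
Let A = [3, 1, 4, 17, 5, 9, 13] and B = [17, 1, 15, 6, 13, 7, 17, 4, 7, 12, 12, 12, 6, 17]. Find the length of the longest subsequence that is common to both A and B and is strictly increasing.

3

A longest common strictly increasing subsequence is 1, 4, 17 (length 3); it appears in order in both A and B, and no longer such subsequence exists.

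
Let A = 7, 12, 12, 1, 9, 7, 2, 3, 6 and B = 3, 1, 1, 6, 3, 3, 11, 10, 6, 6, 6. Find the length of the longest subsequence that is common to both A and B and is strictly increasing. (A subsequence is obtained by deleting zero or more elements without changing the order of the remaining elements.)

3

For each value that appears in both, track the longest common increasing run ending there.
The best achievable length is 3; one witness is 1, 3, 6 (A-positions 4,8,9, B-positions 2,5,9).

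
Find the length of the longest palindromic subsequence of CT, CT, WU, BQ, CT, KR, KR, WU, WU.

4

Using dp[i][j] = 2 + dp[i+1][j−1] if the ends match, else max(dp[i+1][j], dp[i][j−1]):
dp[1][9] = 4. A witness is WU KR KR WU at positions 3,6,7,9.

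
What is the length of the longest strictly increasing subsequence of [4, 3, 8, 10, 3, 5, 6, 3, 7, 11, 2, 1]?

5

Let dp[i] be the longest increasing subsequence ending at position i. Then dp = [1, 1, 2, 3, 1, 2, 3, 1, 4, 5, 1, 1].
The maximum is 5; one witness is 4, 5, 6, 7, 11 at positions 1,6,7,9,10.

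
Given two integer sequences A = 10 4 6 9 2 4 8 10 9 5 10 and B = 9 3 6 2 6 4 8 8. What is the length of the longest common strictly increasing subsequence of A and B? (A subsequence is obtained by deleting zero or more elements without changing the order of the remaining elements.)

3

For each value that appears in both, track the longest common increasing run ending there.
The best achievable length is 3; one witness is 2, 4, 8 (A-positions 5,6,7, B-positions 4,6,7).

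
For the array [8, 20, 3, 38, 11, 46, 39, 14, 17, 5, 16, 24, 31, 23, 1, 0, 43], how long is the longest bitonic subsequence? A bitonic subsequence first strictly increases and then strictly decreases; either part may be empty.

One longest bitonic subsequence is 8, 20, 38, 46, 39, 31, 23, 1, 0 (positions 1,2,4,6,7,13,14,15,16): it rises to 46 then falls. Length 9 is optimal.

9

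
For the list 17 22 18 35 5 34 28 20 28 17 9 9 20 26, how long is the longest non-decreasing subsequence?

One longest non-decreasing subsequence is 17, 18, 20, 20, 26 (positions 1,3,8,13,14), of length 5; no longer one exists.

5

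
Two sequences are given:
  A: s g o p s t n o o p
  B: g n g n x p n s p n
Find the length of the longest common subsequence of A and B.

4

A longest common subsequence is gpsn (length 4); the LCS DP confirms no longer common subsequence exists.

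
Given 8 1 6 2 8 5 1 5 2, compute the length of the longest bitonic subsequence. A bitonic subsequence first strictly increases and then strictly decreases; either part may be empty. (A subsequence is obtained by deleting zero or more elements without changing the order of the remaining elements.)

5

Let inc[i] be the LIS ending at i and dec[i] the longest strictly decreasing subsequence starting at i. inc = [1, 1, 2, 2, 3, 3, 1, 3, 2], dec = [4, 1, 3, 2, 3, 2, 1, 2, 1].
max_i inc[i]+dec[i]−1 = 5, with one witness 1, 6, 8, 5, 2.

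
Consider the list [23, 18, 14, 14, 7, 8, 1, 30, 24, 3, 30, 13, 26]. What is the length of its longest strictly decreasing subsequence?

Scanning left to right, the best length ending at each element is: 23→1, 18→2, 14→3, 14→3, 7→4, 8→4, 1→5, 30→1, 24→2, 3→5, 30→1, 13→4, 26→2.
So the longest decreasing subsequence has length 5, e.g. 23, 18, 14, 7, 1.

5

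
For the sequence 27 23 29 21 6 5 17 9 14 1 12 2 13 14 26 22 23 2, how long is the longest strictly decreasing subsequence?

7

Let dp[i] be the longest decreasing subsequence ending at position i. Then dp = [1, 2, 1, 3, 4, 5, 4, 5, 5, 6, 6, 7, 6, 5, 2, 3, 3, 7].
The maximum is 7; one witness is 27, 23, 21, 17, 14, 12, 2 at positions 1,2,4,7,9,11,12.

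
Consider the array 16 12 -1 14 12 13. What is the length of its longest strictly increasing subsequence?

Let dp[i] be the longest increasing subsequence ending at position i. Then dp = [1, 1, 1, 2, 2, 3].
The maximum is 3; one witness is -1, 12, 13 at positions 3,5,6.

3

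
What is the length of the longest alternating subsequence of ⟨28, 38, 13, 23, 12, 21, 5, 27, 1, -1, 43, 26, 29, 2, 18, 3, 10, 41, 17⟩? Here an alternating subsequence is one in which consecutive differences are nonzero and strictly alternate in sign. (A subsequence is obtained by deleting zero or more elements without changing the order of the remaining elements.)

Track the best alternating length ending on an up-step vs a down-step at each position: up/down = 1/1, 2/1, 1/3, 4/3, 1/5, 6/5, 1/7, 8/3, 1/9, 1/9, 10/1, 10/11, 12/11, 10/13, 14/13, 14/15, 16/15, 16/11, 16/17.
The maximum over both is 17; one such subsequence is 28, 38, 13, 23, 12, 21, 5, 27, 1, 43, 26, 29, 2, 18, 3, 41, 17.

17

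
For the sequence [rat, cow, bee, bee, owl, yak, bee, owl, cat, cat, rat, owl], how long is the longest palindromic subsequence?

5

Using dp[i][j] = 2 + dp[i+1][j−1] if the ends match, else max(dp[i+1][j], dp[i][j−1]):
dp[1][12] = 5. A witness is rat owl bee owl rat at positions 1,5,7,8,11.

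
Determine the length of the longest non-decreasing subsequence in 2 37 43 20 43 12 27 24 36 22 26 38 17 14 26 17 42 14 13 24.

Let dp[i] be the longest non-decreasing subsequence ending at position i. Then dp = [1, 2, 3, 2, 4, 2, 3, 3, 4, 3, 4, 5, 3, 3, 5, 4, 6, 4, 3, 5].
The maximum is 6; one witness is 2, 20, 27, 36, 38, 42 at positions 1,4,7,9,12,17.

6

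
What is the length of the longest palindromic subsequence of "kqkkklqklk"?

One longest palindromic subsequence is kqkkkqk (positions 1,2,3,4,5,7,10); it reads the same forward and backward, and the interval DP gives dp[1][10] = 7.

7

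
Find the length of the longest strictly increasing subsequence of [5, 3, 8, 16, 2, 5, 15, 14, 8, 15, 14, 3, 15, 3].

5

Let dp[i] be the longest increasing subsequence ending at position i. Then dp = [1, 1, 2, 3, 1, 2, 3, 3, 3, 4, 4, 2, 5, 2].
The maximum is 5; one witness is 3, 5, 8, 14, 15 at positions 2,6,9,11,13.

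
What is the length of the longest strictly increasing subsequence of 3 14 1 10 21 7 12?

3

Scanning left to right, the best length ending at each element is: 3→1, 14→2, 1→1, 10→2, 21→3, 7→2, 12→3.
So the longest increasing subsequence has length 3, e.g. 3, 14, 21.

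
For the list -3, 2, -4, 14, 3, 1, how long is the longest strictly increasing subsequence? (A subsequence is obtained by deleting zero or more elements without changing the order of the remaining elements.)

3

Scanning left to right, the best length ending at each element is: -3→1, 2→2, -4→1, 14→3, 3→3, 1→2.
So the longest increasing subsequence has length 3, e.g. -3, 2, 14.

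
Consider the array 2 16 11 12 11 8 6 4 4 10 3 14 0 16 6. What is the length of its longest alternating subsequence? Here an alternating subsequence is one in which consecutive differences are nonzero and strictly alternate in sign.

Track the best alternating length ending on an up-step vs a down-step at each position: up/down = 1/1, 2/1, 2/3, 4/3, 2/5, 2/5, 2/5, 2/5, 2/5, 6/5, 2/7, 8/3, 1/9, 10/1, 10/11.
The maximum over both is 11; one such subsequence is 2, 16, 11, 12, 8, 10, 3, 14, 0, 16, 6.

11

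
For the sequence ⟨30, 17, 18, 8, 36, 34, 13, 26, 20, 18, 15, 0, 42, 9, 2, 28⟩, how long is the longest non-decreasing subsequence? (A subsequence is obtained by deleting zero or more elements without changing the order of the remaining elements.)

4

One longest non-decreasing subsequence is 17, 18, 36, 42 (positions 2,3,5,13), of length 4; no longer one exists.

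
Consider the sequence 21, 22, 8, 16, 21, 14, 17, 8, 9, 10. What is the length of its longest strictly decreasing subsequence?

Scanning left to right, the best length ending at each element is: 21→1, 22→1, 8→2, 16→2, 21→2, 14→3, 17→3, 8→4, 9→4, 10→4.
So the longest decreasing subsequence has length 4, e.g. 21, 16, 14, 8.

4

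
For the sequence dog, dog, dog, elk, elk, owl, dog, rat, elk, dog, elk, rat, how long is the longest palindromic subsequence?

Using dp[i][j] = 2 + dp[i+1][j−1] if the ends match, else max(dp[i+1][j], dp[i][j−1]):
dp[1][12] = 6. A witness is dog dog elk elk dog dog at positions 2,3,4,5,7,10.

6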